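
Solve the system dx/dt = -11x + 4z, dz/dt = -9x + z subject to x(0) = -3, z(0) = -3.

Coefficient matrix A = [[-11, 4], [-9, 1]].
Characteristic polynomial det(A - λI) = λ^2 + 10λ + 25 = 0.
Single eigenvalue λ = -5 with algebraic multiplicity 2.
Eigenvector v = (2,3); generalized eigenvector w with (A-λI)w=v is (1,2).
General solution: e^(-5t)[c_1·v + c_2·(t·v + w)].
Applying x(0)=-3, z(0)=-3 gives c_1=-3, c_2=3.

x(t) = 6te^(-5t) - 3e^(-5t), z(t) = 9te^(-5t) - 3e^(-5t)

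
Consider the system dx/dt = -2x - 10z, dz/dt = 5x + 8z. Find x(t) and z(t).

x(t) = -C_1e^(3t)sin(5t) - C_1e^(3t)cos(5t) - C_2e^(3t)sin(5t) + C_2e^(3t)cos(5t), z(t) = C_1e^(3t)cos(5t) + C_2e^(3t)sin(5t)

Coefficient matrix A = [[-2, -10], [5, 8]].
Characteristic polynomial det(A - λI) = λ^2 - 6λ + 34 = 0.
Eigenvalues λ = 3 ± 5i (complex conjugate pair).
For λ=3+5i: an eigenvector is (-1,1) - i(-1,0) = (-1 + i, 1).
A real fundamental pair from Re and Im of e^((3+5i)t)v: X_1 = e^(3t)(cos(5t)·(-1,1) + sin(5t)·(-1,0)), X_2 = e^(3t)(sin(5t)·(-1,1) - cos(5t)·(-1,0)).
General solution: C_1X_1 + C_2X_2.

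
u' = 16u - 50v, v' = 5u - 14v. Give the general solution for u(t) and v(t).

Coefficient matrix A = [[16, -50], [5, -14]].
Characteristic polynomial det(A - λI) = λ^2 - 2λ + 26 = 0.
Eigenvalues λ = 1 ± 5i (complex conjugate pair).
For λ=1+5i: an eigenvector is (-1,0) - i(-3,-1) = (-1 + 3i, 0 + i).
A real fundamental pair from Re and Im of e^((1+5i)t)v: X_1 = e^(t)(cos(5t)·(-1,0) + sin(5t)·(-3,-1)), X_2 = e^(t)(sin(5t)·(-1,0) - cos(5t)·(-3,-1)).
General solution: c_1X_1 + c_2X_2.

u(t) = -3c_1e^(t)sin(5t) - c_1e^(t)cos(5t) - c_2e^(t)sin(5t) + 3c_2e^(t)cos(5t), v(t) = -c_1e^(t)sin(5t) + c_2e^(t)cos(5t)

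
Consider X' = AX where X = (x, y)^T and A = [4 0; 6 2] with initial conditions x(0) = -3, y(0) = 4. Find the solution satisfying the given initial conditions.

x(t) = -3e^(4t), y(t) = -9e^(4t) + 13e^(2t)

Coefficient matrix A = [[4, 0], [6, 2]].
Characteristic polynomial det(A - λI) = λ^2 - 6λ + 8 = 0.
Eigenvalues λ = 2, 4.
For λ=2: (A-λI) row 1 is [2, 0], so an eigenvector is (0, 1).
For λ=4: (A-λI) row 2 is [6, -2], so an eigenvector is (-1, -3).
General solution: K_1e^(2t)(0,1) + K_2e^(4t)(-1,-3).
Applying x(0)=-3, y(0)=4 gives K_1=13, K_2=3.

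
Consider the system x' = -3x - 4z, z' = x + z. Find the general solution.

Coefficient matrix A = [[-3, -4], [1, 1]].
Characteristic polynomial det(A - λI) = λ^2 + 2λ + 1 = 0.
Single eigenvalue λ = -1 with algebraic multiplicity 2.
Eigenvector v = (-2,1); generalized eigenvector w with (A-λI)w=v is (1,0).
General solution: e^(-t)[c_1·v + c_2·(t·v + w)].

x(t) = -2c_1e^(-t) - 2c_2te^(-t) + c_2e^(-t), z(t) = c_1e^(-t) + c_2te^(-t)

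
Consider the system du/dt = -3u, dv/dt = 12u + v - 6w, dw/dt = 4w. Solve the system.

Coefficient matrix A = [[-3, 0, 0], [12, 1, -6], [0, 0, 4]].
det(A - λI) = 0 gives eigenvalues λ = -3, 1, 4.
For λ=-3: eigenvector (1,-3,0).
For λ=1: eigenvector (0,1,0).
For λ=4: eigenvector (0,-2,1).
General solution: K_1e^(-3t)(1,-3,0) + K_2e^(t)(0,1,0) + K_3e^(4t)(0,-2,1).

u(t) = K_1e^(-3t), v(t) = -3K_1e^(-3t) + K_2e^(t) - 2K_3e^(4t), w(t) = K_3e^(4t)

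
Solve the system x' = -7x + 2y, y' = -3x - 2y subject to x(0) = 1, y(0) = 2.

x(t) = 2e^(-4t) - e^(-5t), y(t) = 3e^(-4t) - e^(-5t)

Coefficient matrix A = [[-7, 2], [-3, -2]].
Characteristic polynomial det(A - λI) = λ^2 + 9λ + 20 = 0.
Eigenvalues λ = -4, -5.
For λ=-4: (A-λI) row 1 is [-3, 2], so an eigenvector is (2, 3).
For λ=-5: (A-λI) row 1 is [-2, 2], so an eigenvector is (-1, -1).
General solution: c_1e^(-4t)(2,3) + c_2e^(-5t)(-1,-1).
Applying x(0)=1, y(0)=2 gives c_1=1, c_2=1.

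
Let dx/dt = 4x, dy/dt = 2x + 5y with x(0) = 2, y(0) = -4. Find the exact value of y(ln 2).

A = [[4,0],[2,5]]; eigenvalues λ = 4, 5.
Eigenvectors: (1,-2) for λ=4, (0,-1) for λ=5.
From the initial condition, c_1 = 2, c_2 = 0.
y(ln 2) = (2)(2^4)(-2) + (0)(2^5)(-1) = -64.

-64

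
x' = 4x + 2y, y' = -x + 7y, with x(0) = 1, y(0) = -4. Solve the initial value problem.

Coefficient matrix A = [[4, 2], [-1, 7]].
Characteristic polynomial det(A - λI) = λ^2 - 11λ + 30 = 0.
Eigenvalues λ = 5, 6.
For λ=5: (A-λI) row 1 is [-1, 2], so an eigenvector is (2, 1).
For λ=6: (A-λI) row 1 is [-2, 2], so an eigenvector is (1, 1).
General solution: C_1e^(5t)(2,1) + C_2e^(6t)(1,1).
Applying x(0)=1, y(0)=-4 gives C_1=5, C_2=-9.

x(t) = -9e^(6t) + 10e^(5t), y(t) = -9e^(6t) + 5e^(5t)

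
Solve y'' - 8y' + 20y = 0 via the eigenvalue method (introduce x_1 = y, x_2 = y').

Let x_1 = y, x_2 = y'. Then x_1' = x_2 and x_2' = -20x_1 + 8x_2.
A = [[0,1],[-20,8]]; det(A-λI) = λ^2 - 8λ + 20.
Eigenvalues λ = 4 ± 2i.

y(t) = c_1e^(4t)cos(2t) + c_2e^(4t)sin(2t)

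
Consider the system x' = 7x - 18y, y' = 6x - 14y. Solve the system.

x(t) = -2c_1e^(-2t) - 3c_2e^(-5t), y(t) = -c_1e^(-2t) - 2c_2e^(-5t)

Coefficient matrix A = [[7, -18], [6, -14]].
Characteristic polynomial det(A - λI) = λ^2 + 7λ + 10 = 0.
Eigenvalues λ = -2, -5.
For λ=-2: (A-λI) row 1 is [9, -18], so an eigenvector is (-2, -1).
For λ=-5: (A-λI) row 1 is [12, -18], so an eigenvector is (-3, -2).
General solution: c_1e^(-2t)(-2,-1) + c_2e^(-5t)(-3,-2).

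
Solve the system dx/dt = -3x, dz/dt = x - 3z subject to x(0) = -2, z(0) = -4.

x(t) = -2e^(-3t), z(t) = -2te^(-3t) - 4e^(-3t)

Coefficient matrix A = [[-3, 0], [1, -3]].
Characteristic polynomial det(A - λI) = λ^2 + 6λ + 9 = 0.
Single eigenvalue λ = -3 with algebraic multiplicity 2.
Eigenvector v = (0,1); generalized eigenvector w with (A-λI)w=v is (1,-3).
General solution: e^(-3t)[K_1·v + K_2·(t·v + w)].
Applying x(0)=-2, z(0)=-4 gives K_1=-10, K_2=-2.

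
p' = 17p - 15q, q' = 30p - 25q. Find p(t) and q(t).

p(t) = 2c_1e^(-4t)sin(3t) + c_1e^(-4t)cos(3t) + c_2e^(-4t)sin(3t) - 2c_2e^(-4t)cos(3t), q(t) = 3c_1e^(-4t)sin(3t) + c_1e^(-4t)cos(3t) + c_2e^(-4t)sin(3t) - 3c_2e^(-4t)cos(3t)

Coefficient matrix A = [[17, -15], [30, -25]].
Characteristic polynomial det(A - λI) = λ^2 + 8λ + 25 = 0.
Eigenvalues λ = -4 ± 3i (complex conjugate pair).
For λ=-4+3i: an eigenvector is (1,1) - i(2,3) = (1 - 2i, 1 - 3i).
A real fundamental pair from Re and Im of e^((-4+3i)t)v: X_1 = e^(-4t)(cos(3t)·(1,1) + sin(3t)·(2,3)), X_2 = e^(-4t)(sin(3t)·(1,1) - cos(3t)·(2,3)).
General solution: c_1X_1 + c_2X_2.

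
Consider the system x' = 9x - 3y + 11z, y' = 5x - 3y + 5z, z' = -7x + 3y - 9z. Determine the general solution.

Coefficient matrix A = [[9, -3, 11], [5, -3, 5], [-7, 3, -9]].
det(A - λI) = 0 gives eigenvalues λ = -3, 2, -2.
For λ=-3: eigenvector (3,1,-3).
For λ=2: eigenvector (2,1,-1).
For λ=-2: eigenvector (1,0,-1).
General solution: C_1e^(-3t)(3,1,-3) + C_2e^(2t)(2,1,-1) + C_3e^(-2t)(1,0,-1).

x(t) = 3C_1e^(-3t) + 2C_2e^(2t) + C_3e^(-2t), y(t) = C_1e^(-3t) + C_2e^(2t), z(t) = -3C_1e^(-3t) - C_2e^(2t) - C_3e^(-2t)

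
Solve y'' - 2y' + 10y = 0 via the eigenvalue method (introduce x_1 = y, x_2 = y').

Let x_1 = y, x_2 = y'. Then x_1' = x_2 and x_2' = -10x_1 + 2x_2.
A = [[0,1],[-10,2]]; det(A-λI) = λ^2 - 2λ + 10.
Eigenvalues λ = 1 ± 3i.

y(t) = C_1e^(t)cos(3t) + C_2e^(t)sin(3t)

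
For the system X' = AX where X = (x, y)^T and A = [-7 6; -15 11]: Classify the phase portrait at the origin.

unstable spiral

A = [[-7,6],[-15,11]]; det(A-λI) = λ^2 - 4λ + 13.
λ = 2 ± 3i: positive real part.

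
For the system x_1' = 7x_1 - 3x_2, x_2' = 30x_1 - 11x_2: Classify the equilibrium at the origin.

stable spiral

A = [[7,-3],[30,-11]]; det(A-λI) = λ^2 + 4λ + 13.
λ = -2 ± 3i: negative real part.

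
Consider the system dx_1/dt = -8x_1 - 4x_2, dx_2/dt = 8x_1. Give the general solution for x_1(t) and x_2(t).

Coefficient matrix A = [[-8, -4], [8, 0]].
Characteristic polynomial det(A - λI) = λ^2 + 8λ + 32 = 0.
Eigenvalues λ = -4 ± 4i (complex conjugate pair).
For λ=-4+4i: an eigenvector is (0,1) - i(-1,1) = (0 + i, 1 - i).
A real fundamental pair from Re and Im of e^((-4+4i)t)v: X_1 = e^(-4t)(cos(4t)·(0,1) + sin(4t)·(-1,1)), X_2 = e^(-4t)(sin(4t)·(0,1) - cos(4t)·(-1,1)).
General solution: K_1X_1 + K_2X_2.

x_1(t) = -K_1e^(-4t)sin(4t) + K_2e^(-4t)cos(4t), x_2(t) = K_1e^(-4t)sin(4t) + K_1e^(-4t)cos(4t) + K_2e^(-4t)sin(4t) - K_2e^(-4t)cos(4t)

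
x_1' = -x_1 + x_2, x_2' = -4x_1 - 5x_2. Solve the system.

Coefficient matrix A = [[-1, 1], [-4, -5]].
Characteristic polynomial det(A - λI) = λ^2 + 6λ + 9 = 0.
Single eigenvalue λ = -3 with algebraic multiplicity 2.
Eigenvector v = (1,-2); generalized eigenvector w with (A-λI)w=v is (1,-1).
General solution: e^(-3t)[K_1·v + K_2·(t·v + w)].

x_1(t) = K_1e^(-3t) + K_2te^(-3t) + K_2e^(-3t), x_2(t) = -2K_1e^(-3t) - 2K_2te^(-3t) - K_2e^(-3t)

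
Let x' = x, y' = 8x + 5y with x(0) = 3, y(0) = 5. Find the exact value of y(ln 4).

11240

A = [[1,0],[8,5]]; eigenvalues λ = 1, 5.
Eigenvectors: (1,-2) for λ=1, (0,1) for λ=5.
From the initial condition, c_1 = 3, c_2 = 11.
y(ln 4) = (3)(4^1)(-2) + (11)(4^5)(1) = 11240.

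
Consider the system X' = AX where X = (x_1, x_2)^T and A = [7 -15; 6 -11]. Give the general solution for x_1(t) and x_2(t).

Coefficient matrix A = [[7, -15], [6, -11]].
Characteristic polynomial det(A - λI) = λ^2 + 4λ + 13 = 0.
Eigenvalues λ = -2 ± 3i (complex conjugate pair).
For λ=-2+3i: an eigenvector is (-2,-1) - i(-1,-1) = (-2 + i, -1 + i).
A real fundamental pair from Re and Im of e^((-2+3i)t)v: X_1 = e^(-2t)(cos(3t)·(-2,-1) + sin(3t)·(-1,-1)), X_2 = e^(-2t)(sin(3t)·(-2,-1) - cos(3t)·(-1,-1)).
General solution: c_1X_1 + c_2X_2.

x_1(t) = -c_1e^(-2t)sin(3t) - 2c_1e^(-2t)cos(3t) - 2c_2e^(-2t)sin(3t) + c_2e^(-2t)cos(3t), x_2(t) = -c_1e^(-2t)sin(3t) - c_1e^(-2t)cos(3t) - c_2e^(-2t)sin(3t) + c_2e^(-2t)cos(3t)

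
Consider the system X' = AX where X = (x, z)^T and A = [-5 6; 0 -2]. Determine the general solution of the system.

Coefficient matrix A = [[-5, 6], [0, -2]].
Characteristic polynomial det(A - λI) = λ^2 + 7λ + 10 = 0.
Eigenvalues λ = -2, -5.
For λ=-2: (A-λI) row 1 is [-3, 6], so an eigenvector is (-2, -1).
For λ=-5: (A-λI) row 1 is [0, 6], so an eigenvector is (1, 0).
General solution: C_1e^(-2t)(-2,-1) + C_2e^(-5t)(1,0).

x(t) = -2C_1e^(-2t) + C_2e^(-5t), z(t) = -C_1e^(-2t)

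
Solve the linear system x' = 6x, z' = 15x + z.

x(t) = C_1e^(6t), z(t) = 3C_1e^(6t) + C_2e^(t)

Coefficient matrix A = [[6, 0], [15, 1]].
Characteristic polynomial det(A - λI) = λ^2 - 7λ + 6 = 0.
Eigenvalues λ = 6, 1.
For λ=6: (A-λI) row 2 is [15, -5], so an eigenvector is (1, 3).
For λ=1: (A-λI) row 1 is [5, 0], so an eigenvector is (0, 1).
General solution: C_1e^(6t)(1,3) + C_2e^(t)(0,1).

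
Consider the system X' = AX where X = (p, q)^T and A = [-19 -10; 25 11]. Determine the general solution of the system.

Coefficient matrix A = [[-19, -10], [25, 11]].
Characteristic polynomial det(A - λI) = λ^2 + 8λ + 41 = 0.
Eigenvalues λ = -4 ± 5i (complex conjugate pair).
For λ=-4+5i: an eigenvector is (-1,2) - i(-1,1) = (-1 + i, 2 - i).
A real fundamental pair from Re and Im of e^((-4+5i)t)v: X_1 = e^(-4t)(cos(5t)·(-1,2) + sin(5t)·(-1,1)), X_2 = e^(-4t)(sin(5t)·(-1,2) - cos(5t)·(-1,1)).
General solution: C_1X_1 + C_2X_2.

p(t) = -C_1e^(-4t)sin(5t) - C_1e^(-4t)cos(5t) - C_2e^(-4t)sin(5t) + C_2e^(-4t)cos(5t), q(t) = C_1e^(-4t)sin(5t) + 2C_1e^(-4t)cos(5t) + 2C_2e^(-4t)sin(5t) - C_2e^(-4t)cos(5t)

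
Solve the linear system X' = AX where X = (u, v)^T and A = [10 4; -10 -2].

u(t) = -K_1e^(4t)sin(2t) - K_1e^(4t)cos(2t) - K_2e^(4t)sin(2t) + K_2e^(4t)cos(2t), v(t) = 2K_1e^(4t)sin(2t) + K_1e^(4t)cos(2t) + K_2e^(4t)sin(2t) - 2K_2e^(4t)cos(2t)

Coefficient matrix A = [[10, 4], [-10, -2]].
Characteristic polynomial det(A - λI) = λ^2 - 8λ + 20 = 0.
Eigenvalues λ = 4 ± 2i (complex conjugate pair).
For λ=4+2i: an eigenvector is (-1,1) - i(-1,2) = (-1 + i, 1 - 2i).
A real fundamental pair from Re and Im of e^((4+2i)t)v: X_1 = e^(4t)(cos(2t)·(-1,1) + sin(2t)·(-1,2)), X_2 = e^(4t)(sin(2t)·(-1,1) - cos(2t)·(-1,2)).
General solution: K_1X_1 + K_2X_2.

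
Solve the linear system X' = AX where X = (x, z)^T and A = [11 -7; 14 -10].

x(t) = K_1e^(-3t) + K_2e^(4t), z(t) = 2K_1e^(-3t) + K_2e^(4t)

Coefficient matrix A = [[11, -7], [14, -10]].
Characteristic polynomial det(A - λI) = λ^2 - λ - 12 = 0.
Eigenvalues λ = -3, 4.
For λ=-3: (A-λI) row 1 is [14, -7], so an eigenvector is (1, 2).
For λ=4: (A-λI) row 1 is [7, -7], so an eigenvector is (1, 1).
General solution: K_1e^(-3t)(1,2) + K_2e^(4t)(1,1).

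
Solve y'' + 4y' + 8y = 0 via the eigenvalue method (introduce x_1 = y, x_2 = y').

Let x_1 = y, x_2 = y'. Then x_1' = x_2 and x_2' = -8x_1 - 4x_2.
A = [[0,1],[-8,-4]]; det(A-λI) = λ^2 + 4λ + 8.
Eigenvalues λ = -2 ± 2i.

y(t) = C_1e^(-2t)cos(2t) + C_2e^(-2t)sin(2t)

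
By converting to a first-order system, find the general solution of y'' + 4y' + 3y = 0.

y(t) = C_1e^(-t) + C_2e^(-3t)

Let x_1 = y, x_2 = y'. Then x_1' = x_2 and x_2' = -3x_1 - 4x_2.
A = [[0,1],[-3,-4]]; det(A-λI) = λ^2 + 4λ + 3.
Eigenvalues λ = -1, -3 with eigenvectors (1,-1), (1,-3).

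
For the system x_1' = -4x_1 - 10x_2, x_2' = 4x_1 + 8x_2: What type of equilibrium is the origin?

A = [[-4,-10],[4,8]]; det(A-λI) = λ^2 - 4λ + 8.
λ = 2 ± 2i: positive real part.

unstable spiral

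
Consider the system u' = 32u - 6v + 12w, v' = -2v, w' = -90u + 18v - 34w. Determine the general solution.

u(t) = -3K_1e^(-2t) + K_2e^(-4t) + 2K_3e^(2t), v(t) = K_1e^(-2t), w(t) = 9K_1e^(-2t) - 3K_2e^(-4t) - 5K_3e^(2t)

Coefficient matrix A = [[32, -6, 12], [0, -2, 0], [-90, 18, -34]].
det(A - λI) = 0 gives eigenvalues λ = -2, -4, 2.
For λ=-2: eigenvector (-3,1,9).
For λ=-4: eigenvector (1,0,-3).
For λ=2: eigenvector (2,0,-5).
General solution: K_1e^(-2t)(-3,1,9) + K_2e^(-4t)(1,0,-3) + K_3e^(2t)(2,0,-5).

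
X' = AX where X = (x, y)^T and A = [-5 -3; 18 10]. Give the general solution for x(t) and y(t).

Coefficient matrix A = [[-5, -3], [18, 10]].
Characteristic polynomial det(A - λI) = λ^2 - 5λ + 4 = 0.
Eigenvalues λ = 1, 4.
For λ=1: (A-λI) row 1 is [-6, -3], so an eigenvector is (-1, 2).
For λ=4: (A-λI) row 1 is [-9, -3], so an eigenvector is (1, -3).
General solution: C_1e^(t)(-1,2) + C_2e^(4t)(1,-3).

x(t) = -C_1e^(t) + C_2e^(4t), y(t) = 2C_1e^(t) - 3C_2e^(4t)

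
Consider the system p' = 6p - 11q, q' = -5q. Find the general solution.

Coefficient matrix A = [[6, -11], [0, -5]].
Characteristic polynomial det(A - λI) = λ^2 - λ - 30 = 0.
Eigenvalues λ = -5, 6.
For λ=-5: (A-λI) row 1 is [11, -11], so an eigenvector is (1, 1).
For λ=6: (A-λI) row 1 is [0, -11], so an eigenvector is (-1, 0).
General solution: K_1e^(-5t)(1,1) + K_2e^(6t)(-1,0).

p(t) = K_1e^(-5t) - K_2e^(6t), q(t) = K_1e^(-5t)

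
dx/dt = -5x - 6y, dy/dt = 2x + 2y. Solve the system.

x(t) = -2C_1e^(-2t) - 3C_2e^(-t), y(t) = C_1e^(-2t) + 2C_2e^(-t)

Coefficient matrix A = [[-5, -6], [2, 2]].
Characteristic polynomial det(A - λI) = λ^2 + 3λ + 2 = 0.
Eigenvalues λ = -2, -1.
For λ=-2: (A-λI) row 1 is [-3, -6], so an eigenvector is (-2, 1).
For λ=-1: (A-λI) row 1 is [-4, -6], so an eigenvector is (-3, 2).
General solution: C_1e^(-2t)(-2,1) + C_2e^(-t)(-3,2).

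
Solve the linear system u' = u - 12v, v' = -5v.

u(t) = -2K_1e^(-5t) + K_2e^(t), v(t) = -K_1e^(-5t)

Coefficient matrix A = [[1, -12], [0, -5]].
Characteristic polynomial det(A - λI) = λ^2 + 4λ - 5 = 0.
Eigenvalues λ = -5, 1.
For λ=-5: (A-λI) row 1 is [6, -12], so an eigenvector is (-2, -1).
For λ=1: (A-λI) row 1 is [0, -12], so an eigenvector is (1, 0).
General solution: K_1e^(-5t)(-2,-1) + K_2e^(t)(1,0).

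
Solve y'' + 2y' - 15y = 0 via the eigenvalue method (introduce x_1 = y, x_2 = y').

y(t) = c_1e^(-5t) + c_2e^(3t)

Let x_1 = y, x_2 = y'. Then x_1' = x_2 and x_2' = 15x_1 - 2x_2.
A = [[0,1],[15,-2]]; det(A-λI) = λ^2 + 2λ - 15.
Eigenvalues λ = -5, 3 with eigenvectors (1,-5), (1,3).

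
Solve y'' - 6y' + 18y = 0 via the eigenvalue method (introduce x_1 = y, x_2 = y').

Let x_1 = y, x_2 = y'. Then x_1' = x_2 and x_2' = -18x_1 + 6x_2.
A = [[0,1],[-18,6]]; det(A-λI) = λ^2 - 6λ + 18.
Eigenvalues λ = 3 ± 3i.

y(t) = c_1e^(3t)cos(3t) + c_2e^(3t)sin(3t)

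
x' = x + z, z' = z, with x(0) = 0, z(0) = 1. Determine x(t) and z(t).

Coefficient matrix A = [[1, 1], [0, 1]].
Characteristic polynomial det(A - λI) = λ^2 - 2λ + 1 = 0.
Single eigenvalue λ = 1 with algebraic multiplicity 2.
Eigenvector v = (1,0); generalized eigenvector w with (A-λI)w=v is (2,1).
General solution: e^(t)[C_1·v + C_2·(t·v + w)].
Applying x(0)=0, z(0)=1 gives C_1=-2, C_2=1.

x(t) = te^(t), z(t) = e^(t)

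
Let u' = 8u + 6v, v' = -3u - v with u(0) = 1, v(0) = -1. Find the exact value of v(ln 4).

A = [[8,6],[-3,-1]]; eigenvalues λ = 5, 2.
Eigenvectors: (2,-1) for λ=5, (1,-1) for λ=2.
From the initial condition, c_1 = 0, c_2 = 1.
v(ln 4) = (0)(4^5)(-1) + (1)(4^2)(-1) = -16.

-16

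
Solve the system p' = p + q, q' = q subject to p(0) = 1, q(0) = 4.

p(t) = 4te^(t) + e^(t), q(t) = 4e^(t)

Coefficient matrix A = [[1, 1], [0, 1]].
Characteristic polynomial det(A - λI) = λ^2 - 2λ + 1 = 0.
Single eigenvalue λ = 1 with algebraic multiplicity 2.
Eigenvector v = (-1,0); generalized eigenvector w with (A-λI)w=v is (-2,-1).
General solution: e^(t)[c_1·v + c_2·(t·v + w)].
Applying p(0)=1, q(0)=4 gives c_1=7, c_2=-4.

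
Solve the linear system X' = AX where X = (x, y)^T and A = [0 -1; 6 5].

Coefficient matrix A = [[0, -1], [6, 5]].
Characteristic polynomial det(A - λI) = λ^2 - 5λ + 6 = 0.
Eigenvalues λ = 3, 2.
For λ=3: (A-λI) row 1 is [-3, -1], so an eigenvector is (-1, 3).
For λ=2: (A-λI) row 1 is [-2, -1], so an eigenvector is (1, -2).
General solution: K_1e^(3t)(-1,3) + K_2e^(2t)(1,-2).

x(t) = -K_1e^(3t) + K_2e^(2t), y(t) = 3K_1e^(3t) - 2K_2e^(2t)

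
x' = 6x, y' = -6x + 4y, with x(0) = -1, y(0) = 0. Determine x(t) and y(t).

x(t) = -e^(6t), y(t) = 3e^(6t) - 3e^(4t)

Coefficient matrix A = [[6, 0], [-6, 4]].
Characteristic polynomial det(A - λI) = λ^2 - 10λ + 24 = 0.
Eigenvalues λ = 4, 6.
For λ=4: (A-λI) row 1 is [2, 0], so an eigenvector is (0, -1).
For λ=6: (A-λI) row 2 is [-6, -2], so an eigenvector is (-1, 3).
General solution: C_1e^(4t)(0,-1) + C_2e^(6t)(-1,3).
Applying x(0)=-1, y(0)=0 gives C_1=3, C_2=1.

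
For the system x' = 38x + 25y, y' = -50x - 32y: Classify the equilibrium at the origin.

A = [[38,25],[-50,-32]]; det(A-λI) = λ^2 - 6λ + 34.
λ = 3 ± 5i: positive real part.

unstable spiral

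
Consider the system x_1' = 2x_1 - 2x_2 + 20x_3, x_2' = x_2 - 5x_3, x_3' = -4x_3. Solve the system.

x_1(t) = C_1e^(2t) + 2C_2e^(t) - 3C_3e^(-4t), x_2(t) = C_2e^(t) + C_3e^(-4t), x_3(t) = C_3e^(-4t)

Coefficient matrix A = [[2, -2, 20], [0, 1, -5], [0, 0, -4]].
det(A - λI) = 0 gives eigenvalues λ = 2, 1, -4.
For λ=2: eigenvector (1,0,0).
For λ=1: eigenvector (2,1,0).
For λ=-4: eigenvector (-3,1,1).
General solution: C_1e^(2t)(1,0,0) + C_2e^(t)(2,1,0) + C_3e^(-4t)(-3,1,1).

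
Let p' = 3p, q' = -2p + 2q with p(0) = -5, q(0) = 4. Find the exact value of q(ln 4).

A = [[3,0],[-2,2]]; eigenvalues λ = 2, 3.
Eigenvectors: (0,-1) for λ=2, (1,-2) for λ=3.
From the initial condition, c_1 = 6, c_2 = -5.
q(ln 4) = (6)(4^2)(-1) + (-5)(4^3)(-2) = 544.

544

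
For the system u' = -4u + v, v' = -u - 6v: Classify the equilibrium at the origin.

A = [[-4,1],[-1,-6]]; det(A-λI) = λ^2 + 10λ + 25.
repeated λ = -5 with a single eigenvector.

stable improper node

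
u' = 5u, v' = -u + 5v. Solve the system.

u(t) = -c_2e^(5t), v(t) = c_1e^(5t) + c_2te^(5t) + c_2e^(5t)

Coefficient matrix A = [[5, 0], [-1, 5]].
Characteristic polynomial det(A - λI) = λ^2 - 10λ + 25 = 0.
Single eigenvalue λ = 5 with algebraic multiplicity 2.
Eigenvector v = (0,1); generalized eigenvector w with (A-λI)w=v is (-1,1).
General solution: e^(5t)[c_1·v + c_2·(t·v + w)].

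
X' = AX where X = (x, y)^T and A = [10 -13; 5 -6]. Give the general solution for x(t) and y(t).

x(t) = -3C_1e^(2t)sin(t) - 2C_1e^(2t)cos(t) - 2C_2e^(2t)sin(t) + 3C_2e^(2t)cos(t), y(t) = -2C_1e^(2t)sin(t) - C_1e^(2t)cos(t) - C_2e^(2t)sin(t) + 2C_2e^(2t)cos(t)

Coefficient matrix A = [[10, -13], [5, -6]].
Characteristic polynomial det(A - λI) = λ^2 - 4λ + 5 = 0.
Eigenvalues λ = 2 ± i (complex conjugate pair).
For λ=2+i: an eigenvector is (-2,-1) - i(-3,-2) = (-2 + 3i, -1 + 2i).
A real fundamental pair from Re and Im of e^((2+i)t)v: X_1 = e^(2t)(cos(t)·(-2,-1) + sin(t)·(-3,-2)), X_2 = e^(2t)(sin(t)·(-2,-1) - cos(t)·(-3,-2)).
General solution: C_1X_1 + C_2X_2.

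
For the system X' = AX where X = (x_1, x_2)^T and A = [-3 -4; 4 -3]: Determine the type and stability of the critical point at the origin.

A = [[-3,-4],[4,-3]]; det(A-λI) = λ^2 + 6λ + 25.
λ = -3 ± 4i: negative real part.

stable spiral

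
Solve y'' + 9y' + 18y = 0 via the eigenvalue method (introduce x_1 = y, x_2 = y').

y(t) = C_1e^(-3t) + C_2e^(-6t)

Let x_1 = y, x_2 = y'. Then x_1' = x_2 and x_2' = -18x_1 - 9x_2.
A = [[0,1],[-18,-9]]; det(A-λI) = λ^2 + 9λ + 18.
Eigenvalues λ = -3, -6 with eigenvectors (1,-3), (1,-6).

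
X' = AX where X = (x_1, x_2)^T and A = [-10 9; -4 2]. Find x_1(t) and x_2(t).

Coefficient matrix A = [[-10, 9], [-4, 2]].
Characteristic polynomial det(A - λI) = λ^2 + 8λ + 16 = 0.
Single eigenvalue λ = -4 with algebraic multiplicity 2.
Eigenvector v = (-3,-2); generalized eigenvector w with (A-λI)w=v is (2,1).
General solution: e^(-4t)[C_1·v + C_2·(t·v + w)].

x_1(t) = -3C_1e^(-4t) - 3C_2te^(-4t) + 2C_2e^(-4t), x_2(t) = -2C_1e^(-4t) - 2C_2te^(-4t) + C_2e^(-4t)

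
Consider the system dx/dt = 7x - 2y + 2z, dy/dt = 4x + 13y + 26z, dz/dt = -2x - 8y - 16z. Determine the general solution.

x(t) = -3c_1e^(3t) - c_2e^(-3t) - 2c_3e^(4t), y(t) = -4c_1e^(3t) - 3c_2e^(-3t) - 2c_3e^(4t), z(t) = 2c_1e^(3t) + 2c_2e^(-3t) + c_3e^(4t)

Coefficient matrix A = [[7, -2, 2], [4, 13, 26], [-2, -8, -16]].
det(A - λI) = 0 gives eigenvalues λ = 3, -3, 4.
For λ=3: eigenvector (-3,-4,2).
For λ=-3: eigenvector (-1,-3,2).
For λ=4: eigenvector (-2,-2,1).
General solution: c_1e^(3t)(-3,-4,2) + c_2e^(-3t)(-1,-3,2) + c_3e^(4t)(-2,-2,1).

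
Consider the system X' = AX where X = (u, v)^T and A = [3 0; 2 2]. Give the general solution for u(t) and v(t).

u(t) = c_1e^(3t), v(t) = 2c_1e^(3t) + c_2e^(2t)

Coefficient matrix A = [[3, 0], [2, 2]].
Characteristic polynomial det(A - λI) = λ^2 - 5λ + 6 = 0.
Eigenvalues λ = 3, 2.
For λ=3: (A-λI) row 2 is [2, -1], so an eigenvector is (1, 2).
For λ=2: (A-λI) row 1 is [1, 0], so an eigenvector is (0, 1).
General solution: c_1e^(3t)(1,2) + c_2e^(2t)(0,1).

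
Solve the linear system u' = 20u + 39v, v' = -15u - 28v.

Coefficient matrix A = [[20, 39], [-15, -28]].
Characteristic polynomial det(A - λI) = λ^2 + 8λ + 25 = 0.
Eigenvalues λ = -4 ± 3i (complex conjugate pair).
For λ=-4+3i: an eigenvector is (-2,1) - i(-3,2) = (-2 + 3i, 1 - 2i).
A real fundamental pair from Re and Im of e^((-4+3i)t)v: X_1 = e^(-4t)(cos(3t)·(-2,1) + sin(3t)·(-3,2)), X_2 = e^(-4t)(sin(3t)·(-2,1) - cos(3t)·(-3,2)).
General solution: c_1X_1 + c_2X_2.

u(t) = -3c_1e^(-4t)sin(3t) - 2c_1e^(-4t)cos(3t) - 2c_2e^(-4t)sin(3t) + 3c_2e^(-4t)cos(3t), v(t) = 2c_1e^(-4t)sin(3t) + c_1e^(-4t)cos(3t) + c_2e^(-4t)sin(3t) - 2c_2e^(-4t)cos(3t)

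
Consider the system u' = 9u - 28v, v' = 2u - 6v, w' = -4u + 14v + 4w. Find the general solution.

u(t) = -7C_1e^(t) + 4C_2e^(2t), v(t) = -2C_1e^(t) + C_2e^(2t), w(t) = C_2e^(2t) + C_3e^(4t)

Coefficient matrix A = [[9, -28, 0], [2, -6, 0], [-4, 14, 4]].
det(A - λI) = 0 gives eigenvalues λ = 1, 2, 4.
For λ=1: eigenvector (-7,-2,0).
For λ=2: eigenvector (4,1,1).
For λ=4: eigenvector (0,0,1).
General solution: C_1e^(t)(-7,-2,0) + C_2e^(2t)(4,1,1) + C_3e^(4t)(0,0,1).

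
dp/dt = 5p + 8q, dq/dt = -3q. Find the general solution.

p(t) = C_1e^(5t) - C_2e^(-3t), q(t) = C_2e^(-3t)

Coefficient matrix A = [[5, 8], [0, -3]].
Characteristic polynomial det(A - λI) = λ^2 - 2λ - 15 = 0.
Eigenvalues λ = 5, -3.
For λ=5: (A-λI) row 1 is [0, 8], so an eigenvector is (1, 0).
For λ=-3: (A-λI) row 1 is [8, 8], so an eigenvector is (-1, 1).
General solution: C_1e^(5t)(1,0) + C_2e^(-3t)(-1,1).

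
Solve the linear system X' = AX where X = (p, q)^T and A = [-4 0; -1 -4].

p(t) = -C_2e^(-4t), q(t) = C_1e^(-4t) + C_2te^(-4t) + 2C_2e^(-4t)

Coefficient matrix A = [[-4, 0], [-1, -4]].
Characteristic polynomial det(A - λI) = λ^2 + 8λ + 16 = 0.
Single eigenvalue λ = -4 with algebraic multiplicity 2.
Eigenvector v = (0,1); generalized eigenvector w with (A-λI)w=v is (-1,2).
General solution: e^(-4t)[C_1·v + C_2·(t·v + w)].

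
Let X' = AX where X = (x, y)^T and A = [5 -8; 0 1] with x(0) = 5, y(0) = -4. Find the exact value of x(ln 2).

400

A = [[5,-8],[0,1]]; eigenvalues λ = 1, 5.
Eigenvectors: (-2,-1) for λ=1, (-1,0) for λ=5.
From the initial condition, c_1 = 4, c_2 = -13.
x(ln 2) = (4)(2^1)(-2) + (-13)(2^5)(-1) = 400.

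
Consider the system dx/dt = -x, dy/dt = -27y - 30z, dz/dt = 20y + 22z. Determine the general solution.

x(t) = K_3e^(-t), y(t) = 6K_1e^(-2t) - 5K_2e^(-3t), z(t) = -5K_1e^(-2t) + 4K_2e^(-3t)

Coefficient matrix A = [[-1, 0, 0], [0, -27, -30], [0, 20, 22]].
det(A - λI) = 0 gives eigenvalues λ = -2, -3, -1.
For λ=-2: eigenvector (0,6,-5).
For λ=-3: eigenvector (0,-5,4).
For λ=-1: eigenvector (1,0,0).
General solution: K_1e^(-2t)(0,6,-5) + K_2e^(-3t)(0,-5,4) + K_3e^(-t)(1,0,0).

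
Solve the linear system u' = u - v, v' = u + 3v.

u(t) = c_1e^(2t) + c_2te^(2t) - c_2e^(2t), v(t) = -c_1e^(2t) - c_2te^(2t)

Coefficient matrix A = [[1, -1], [1, 3]].
Characteristic polynomial det(A - λI) = λ^2 - 4λ + 4 = 0.
Single eigenvalue λ = 2 with algebraic multiplicity 2.
Eigenvector v = (1,-1); generalized eigenvector w with (A-λI)w=v is (-1,0).
General solution: e^(2t)[c_1·v + c_2·(t·v + w)].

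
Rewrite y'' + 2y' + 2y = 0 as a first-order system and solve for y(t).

y(t) = K_1e^(-t)cos(t) + K_2e^(-t)sin(t)

Let x_1 = y, x_2 = y'. Then x_1' = x_2 and x_2' = -2x_1 - 2x_2.
A = [[0,1],[-2,-2]]; det(A-λI) = λ^2 + 2λ + 2.
Eigenvalues λ = -1 ± i.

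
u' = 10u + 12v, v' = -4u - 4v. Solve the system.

u(t) = -2c_1e^(4t) - 3c_2e^(2t), v(t) = c_1e^(4t) + 2c_2e^(2t)

Coefficient matrix A = [[10, 12], [-4, -4]].
Characteristic polynomial det(A - λI) = λ^2 - 6λ + 8 = 0.
Eigenvalues λ = 4, 2.
For λ=4: (A-λI) row 1 is [6, 12], so an eigenvector is (-2, 1).
For λ=2: (A-λI) row 1 is [8, 12], so an eigenvector is (-3, 2).
General solution: c_1e^(4t)(-2,1) + c_2e^(2t)(-3,2).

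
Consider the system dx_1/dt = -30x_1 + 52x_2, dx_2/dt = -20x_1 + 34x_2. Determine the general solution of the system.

Coefficient matrix A = [[-30, 52], [-20, 34]].
Characteristic polynomial det(A - λI) = λ^2 - 4λ + 20 = 0.
Eigenvalues λ = 2 ± 4i (complex conjugate pair).
For λ=2+4i: an eigenvector is (-3,-2) - i(-2,-1) = (-3 + 2i, -2 + i).
A real fundamental pair from Re and Im of e^((2+4i)t)v: X_1 = e^(2t)(cos(4t)·(-3,-2) + sin(4t)·(-2,-1)), X_2 = e^(2t)(sin(4t)·(-3,-2) - cos(4t)·(-2,-1)).
General solution: c_1X_1 + c_2X_2.

x_1(t) = -2c_1e^(2t)sin(4t) - 3c_1e^(2t)cos(4t) - 3c_2e^(2t)sin(4t) + 2c_2e^(2t)cos(4t), x_2(t) = -c_1e^(2t)sin(4t) - 2c_1e^(2t)cos(4t) - 2c_2e^(2t)sin(4t) + c_2e^(2t)cos(4t)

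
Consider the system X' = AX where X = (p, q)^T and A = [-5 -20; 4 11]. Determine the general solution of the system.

p(t) = 2c_1e^(3t)sin(4t) - c_1e^(3t)cos(4t) - c_2e^(3t)sin(4t) - 2c_2e^(3t)cos(4t), q(t) = -c_1e^(3t)sin(4t) + c_2e^(3t)cos(4t)

Coefficient matrix A = [[-5, -20], [4, 11]].
Characteristic polynomial det(A - λI) = λ^2 - 6λ + 25 = 0.
Eigenvalues λ = 3 ± 4i (complex conjugate pair).
For λ=3+4i: an eigenvector is (-1,0) - i(2,-1) = (-1 - 2i, 0 + i).
A real fundamental pair from Re and Im of e^((3+4i)t)v: X_1 = e^(3t)(cos(4t)·(-1,0) + sin(4t)·(2,-1)), X_2 = e^(3t)(sin(4t)·(-1,0) - cos(4t)·(2,-1)).
General solution: c_1X_1 + c_2X_2.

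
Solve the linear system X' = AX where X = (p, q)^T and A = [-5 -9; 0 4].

Coefficient matrix A = [[-5, -9], [0, 4]].
Characteristic polynomial det(A - λI) = λ^2 + λ - 20 = 0.
Eigenvalues λ = -5, 4.
For λ=-5: (A-λI) row 1 is [0, -9], so an eigenvector is (1, 0).
For λ=4: (A-λI) row 1 is [-9, -9], so an eigenvector is (-1, 1).
General solution: K_1e^(-5t)(1,0) + K_2e^(4t)(-1,1).

p(t) = K_1e^(-5t) - K_2e^(4t), q(t) = K_2e^(4t)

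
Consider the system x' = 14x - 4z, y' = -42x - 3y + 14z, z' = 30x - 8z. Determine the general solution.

x(t) = -c_1e^(2t) + 2c_3e^(4t), y(t) = c_2e^(-3t) - 2c_3e^(4t), z(t) = -3c_1e^(2t) + 5c_3e^(4t)

Coefficient matrix A = [[14, 0, -4], [-42, -3, 14], [30, 0, -8]].
det(A - λI) = 0 gives eigenvalues λ = 2, -3, 4.
For λ=2: eigenvector (-1,0,-3).
For λ=-3: eigenvector (0,1,0).
For λ=4: eigenvector (2,-2,5).
General solution: c_1e^(2t)(-1,0,-3) + c_2e^(-3t)(0,1,0) + c_3e^(4t)(2,-2,5).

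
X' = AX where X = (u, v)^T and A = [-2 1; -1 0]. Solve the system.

Coefficient matrix A = [[-2, 1], [-1, 0]].
Characteristic polynomial det(A - λI) = λ^2 + 2λ + 1 = 0.
Single eigenvalue λ = -1 with algebraic multiplicity 2.
Eigenvector v = (1,1); generalized eigenvector w with (A-λI)w=v is (-3,-2).
General solution: e^(-t)[K_1·v + K_2·(t·v + w)].

u(t) = K_1e^(-t) + K_2te^(-t) - 3K_2e^(-t), v(t) = K_1e^(-t) + K_2te^(-t) - 2K_2e^(-t)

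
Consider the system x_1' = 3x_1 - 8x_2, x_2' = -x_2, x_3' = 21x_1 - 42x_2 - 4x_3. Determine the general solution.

x_1(t) = C_1e^(3t) + 2C_3e^(-t), x_2(t) = C_3e^(-t), x_3(t) = 3C_1e^(3t) + C_2e^(-4t)

Coefficient matrix A = [[3, -8, 0], [0, -1, 0], [21, -42, -4]].
det(A - λI) = 0 gives eigenvalues λ = 3, -4, -1.
For λ=3: eigenvector (1,0,3).
For λ=-4: eigenvector (0,0,1).
For λ=-1: eigenvector (2,1,0).
General solution: C_1e^(3t)(1,0,3) + C_2e^(-4t)(0,0,1) + C_3e^(-t)(2,1,0).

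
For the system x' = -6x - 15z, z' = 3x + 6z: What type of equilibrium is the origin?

A = [[-6,-15],[3,6]]; det(A-λI) = λ^2 + 9.
λ = 0 ± 3i: zero real part.

center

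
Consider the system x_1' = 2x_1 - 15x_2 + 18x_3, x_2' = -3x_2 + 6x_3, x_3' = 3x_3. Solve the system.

Coefficient matrix A = [[2, -15, 18], [0, -3, 6], [0, 0, 3]].
det(A - λI) = 0 gives eigenvalues λ = 2, 3, -3.
For λ=2: eigenvector (1,0,0).
For λ=3: eigenvector (3,1,1).
For λ=-3: eigenvector (3,1,0).
General solution: c_1e^(2t)(1,0,0) + c_2e^(3t)(3,1,1) + c_3e^(-3t)(3,1,0).

x_1(t) = c_1e^(2t) + 3c_2e^(3t) + 3c_3e^(-3t), x_2(t) = c_2e^(3t) + c_3e^(-3t), x_3(t) = c_2e^(3t)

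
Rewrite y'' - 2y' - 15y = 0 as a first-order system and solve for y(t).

Let x_1 = y, x_2 = y'. Then x_1' = x_2 and x_2' = 15x_1 + 2x_2.
A = [[0,1],[15,2]]; det(A-λI) = λ^2 - 2λ - 15.
Eigenvalues λ = -3, 5 with eigenvectors (1,-3), (1,5).

y(t) = K_1e^(-3t) + K_2e^(5t)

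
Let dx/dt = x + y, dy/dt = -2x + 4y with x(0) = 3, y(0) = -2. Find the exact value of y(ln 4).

A = [[1,1],[-2,4]]; eigenvalues λ = 3, 2.
Eigenvectors: (-1,-2) for λ=3, (1,1) for λ=2.
From the initial condition, c_1 = 5, c_2 = 8.
y(ln 4) = (5)(4^3)(-2) + (8)(4^2)(1) = -512.

-512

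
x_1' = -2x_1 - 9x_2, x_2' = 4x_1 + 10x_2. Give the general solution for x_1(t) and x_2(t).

x_1(t) = -3K_1e^(4t) - 3K_2te^(4t) + 2K_2e^(4t), x_2(t) = 2K_1e^(4t) + 2K_2te^(4t) - K_2e^(4t)

Coefficient matrix A = [[-2, -9], [4, 10]].
Characteristic polynomial det(A - λI) = λ^2 - 8λ + 16 = 0.
Single eigenvalue λ = 4 with algebraic multiplicity 2.
Eigenvector v = (-3,2); generalized eigenvector w with (A-λI)w=v is (2,-1).
General solution: e^(4t)[K_1·v + K_2·(t·v + w)].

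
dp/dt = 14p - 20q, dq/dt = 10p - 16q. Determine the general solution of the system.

Coefficient matrix A = [[14, -20], [10, -16]].
Characteristic polynomial det(A - λI) = λ^2 + 2λ - 24 = 0.
Eigenvalues λ = -6, 4.
For λ=-6: (A-λI) row 1 is [20, -20], so an eigenvector is (-1, -1).
For λ=4: (A-λI) row 1 is [10, -20], so an eigenvector is (-2, -1).
General solution: c_1e^(-6t)(-1,-1) + c_2e^(4t)(-2,-1).

p(t) = -c_1e^(-6t) - 2c_2e^(4t), q(t) = -c_1e^(-6t) - c_2e^(4t)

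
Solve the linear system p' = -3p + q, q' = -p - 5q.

p(t) = -C_1e^(-4t) - C_2te^(-4t) - 2C_2e^(-4t), q(t) = C_1e^(-4t) + C_2te^(-4t) + C_2e^(-4t)

Coefficient matrix A = [[-3, 1], [-1, -5]].
Characteristic polynomial det(A - λI) = λ^2 + 8λ + 16 = 0.
Single eigenvalue λ = -4 with algebraic multiplicity 2.
Eigenvector v = (-1,1); generalized eigenvector w with (A-λI)w=v is (-2,1).
General solution: e^(-4t)[C_1·v + C_2·(t·v + w)].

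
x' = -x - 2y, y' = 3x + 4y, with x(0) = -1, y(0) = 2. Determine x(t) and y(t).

x(t) = -2e^(2t) + e^(t), y(t) = 3e^(2t) - e^(t)

Coefficient matrix A = [[-1, -2], [3, 4]].
Characteristic polynomial det(A - λI) = λ^2 - 3λ + 2 = 0.
Eigenvalues λ = 2, 1.
For λ=2: (A-λI) row 1 is [-3, -2], so an eigenvector is (-2, 3).
For λ=1: (A-λI) row 1 is [-2, -2], so an eigenvector is (-1, 1).
General solution: C_1e^(2t)(-2,3) + C_2e^(t)(-1,1).
Applying x(0)=-1, y(0)=2 gives C_1=1, C_2=-1.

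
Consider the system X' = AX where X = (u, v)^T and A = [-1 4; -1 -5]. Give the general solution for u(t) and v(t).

Coefficient matrix A = [[-1, 4], [-1, -5]].
Characteristic polynomial det(A - λI) = λ^2 + 6λ + 9 = 0.
Single eigenvalue λ = -3 with algebraic multiplicity 2.
Eigenvector v = (2,-1); generalized eigenvector w with (A-λI)w=v is (-3,2).
General solution: e^(-3t)[C_1·v + C_2·(t·v + w)].

u(t) = 2C_1e^(-3t) + 2C_2te^(-3t) - 3C_2e^(-3t), v(t) = -C_1e^(-3t) - C_2te^(-3t) + 2C_2e^(-3t)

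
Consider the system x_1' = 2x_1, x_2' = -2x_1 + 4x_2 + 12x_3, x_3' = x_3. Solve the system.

Coefficient matrix A = [[2, 0, 0], [-2, 4, 12], [0, 0, 1]].
det(A - λI) = 0 gives eigenvalues λ = 2, 1, 4.
For λ=2: eigenvector (1,1,0).
For λ=1: eigenvector (0,-4,1).
For λ=4: eigenvector (0,1,0).
General solution: K_1e^(2t)(1,1,0) + K_2e^(t)(0,-4,1) + K_3e^(4t)(0,1,0).

x_1(t) = K_1e^(2t), x_2(t) = K_1e^(2t) - 4K_2e^(t) + K_3e^(4t), x_3(t) = K_2e^(t)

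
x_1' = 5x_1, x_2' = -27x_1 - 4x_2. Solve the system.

Coefficient matrix A = [[5, 0], [-27, -4]].
Characteristic polynomial det(A - λI) = λ^2 - λ - 20 = 0.
Eigenvalues λ = -4, 5.
For λ=-4: (A-λI) row 1 is [9, 0], so an eigenvector is (0, -1).
For λ=5: (A-λI) row 2 is [-27, -9], so an eigenvector is (-1, 3).
General solution: K_1e^(-4t)(0,-1) + K_2e^(5t)(-1,3).

x_1(t) = -K_2e^(5t), x_2(t) = -K_1e^(-4t) + 3K_2e^(5t)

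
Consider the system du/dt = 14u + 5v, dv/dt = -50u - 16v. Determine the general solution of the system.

Coefficient matrix A = [[14, 5], [-50, -16]].
Characteristic polynomial det(A - λI) = λ^2 + 2λ + 26 = 0.
Eigenvalues λ = -1 ± 5i (complex conjugate pair).
For λ=-1+5i: an eigenvector is (0,1) - i(1,-3) = (0 - i, 1 + 3i).
A real fundamental pair from Re and Im of e^((-1+5i)t)v: X_1 = e^(-t)(cos(5t)·(0,1) + sin(5t)·(1,-3)), X_2 = e^(-t)(sin(5t)·(0,1) - cos(5t)·(1,-3)).
General solution: K_1X_1 + K_2X_2.

u(t) = K_1e^(-t)sin(5t) - K_2e^(-t)cos(5t), v(t) = -3K_1e^(-t)sin(5t) + K_1e^(-t)cos(5t) + K_2e^(-t)sin(5t) + 3K_2e^(-t)cos(5t)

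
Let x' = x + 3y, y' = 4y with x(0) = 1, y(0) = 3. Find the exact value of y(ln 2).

48

A = [[1,3],[0,4]]; eigenvalues λ = 1, 4.
Eigenvectors: (1,0) for λ=1, (-1,-1) for λ=4.
From the initial condition, c_1 = -2, c_2 = -3.
y(ln 2) = (-2)(2^1)(0) + (-3)(2^4)(-1) = 48.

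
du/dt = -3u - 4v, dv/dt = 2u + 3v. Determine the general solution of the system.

u(t) = 2C_1e^(-t) + C_2e^(t), v(t) = -C_1e^(-t) - C_2e^(t)

Coefficient matrix A = [[-3, -4], [2, 3]].
Characteristic polynomial det(A - λI) = λ^2 - 1 = 0.
Eigenvalues λ = -1, 1.
For λ=-1: (A-λI) row 1 is [-2, -4], so an eigenvector is (2, -1).
For λ=1: (A-λI) row 1 is [-4, -4], so an eigenvector is (1, -1).
General solution: C_1e^(-t)(2,-1) + C_2e^(t)(1,-1).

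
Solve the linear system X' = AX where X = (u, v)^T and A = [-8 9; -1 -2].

u(t) = -3c_1e^(-5t) - 3c_2te^(-5t) - 2c_2e^(-5t), v(t) = -c_1e^(-5t) - c_2te^(-5t) - c_2e^(-5t)

Coefficient matrix A = [[-8, 9], [-1, -2]].
Characteristic polynomial det(A - λI) = λ^2 + 10λ + 25 = 0.
Single eigenvalue λ = -5 with algebraic multiplicity 2.
Eigenvector v = (-3,-1); generalized eigenvector w with (A-λI)w=v is (-2,-1).
General solution: e^(-5t)[c_1·v + c_2·(t·v + w)].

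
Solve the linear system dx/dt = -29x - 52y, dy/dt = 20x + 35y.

Coefficient matrix A = [[-29, -52], [20, 35]].
Characteristic polynomial det(A - λI) = λ^2 - 6λ + 25 = 0.
Eigenvalues λ = 3 ± 4i (complex conjugate pair).
For λ=3+4i: an eigenvector is (3,-2) - i(2,-1) = (3 - 2i, -2 + i).
A real fundamental pair from Re and Im of e^((3+4i)t)v: X_1 = e^(3t)(cos(4t)·(3,-2) + sin(4t)·(2,-1)), X_2 = e^(3t)(sin(4t)·(3,-2) - cos(4t)·(2,-1)).
General solution: c_1X_1 + c_2X_2.

x(t) = 2c_1e^(3t)sin(4t) + 3c_1e^(3t)cos(4t) + 3c_2e^(3t)sin(4t) - 2c_2e^(3t)cos(4t), y(t) = -c_1e^(3t)sin(4t) - 2c_1e^(3t)cos(4t) - 2c_2e^(3t)sin(4t) + c_2e^(3t)cos(4t)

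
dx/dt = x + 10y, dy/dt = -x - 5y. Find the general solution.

Coefficient matrix A = [[1, 10], [-1, -5]].
Characteristic polynomial det(A - λI) = λ^2 + 4λ + 5 = 0.
Eigenvalues λ = -2 ± i (complex conjugate pair).
For λ=-2+i: an eigenvector is (1,0) - i(3,-1) = (1 - 3i, 0 + i).
A real fundamental pair from Re and Im of e^((-2+i)t)v: X_1 = e^(-2t)(cos(t)·(1,0) + sin(t)·(3,-1)), X_2 = e^(-2t)(sin(t)·(1,0) - cos(t)·(3,-1)).
General solution: C_1X_1 + C_2X_2.

x(t) = 3C_1e^(-2t)sin(t) + C_1e^(-2t)cos(t) + C_2e^(-2t)sin(t) - 3C_2e^(-2t)cos(t), y(t) = -C_1e^(-2t)sin(t) + C_2e^(-2t)cos(t)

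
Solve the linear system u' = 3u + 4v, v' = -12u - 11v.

u(t) = -2K_1e^(-3t) + K_2e^(-5t), v(t) = 3K_1e^(-3t) - 2K_2e^(-5t)

Coefficient matrix A = [[3, 4], [-12, -11]].
Characteristic polynomial det(A - λI) = λ^2 + 8λ + 15 = 0.
Eigenvalues λ = -3, -5.
For λ=-3: (A-λI) row 1 is [6, 4], so an eigenvector is (-2, 3).
For λ=-5: (A-λI) row 1 is [8, 4], so an eigenvector is (1, -2).
General solution: K_1e^(-3t)(-2,3) + K_2e^(-5t)(1,-2).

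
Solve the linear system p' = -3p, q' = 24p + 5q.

Coefficient matrix A = [[-3, 0], [24, 5]].
Characteristic polynomial det(A - λI) = λ^2 - 2λ - 15 = 0.
Eigenvalues λ = 5, -3.
For λ=5: (A-λI) row 1 is [-8, 0], so an eigenvector is (0, 1).
For λ=-3: (A-λI) row 2 is [24, 8], so an eigenvector is (-1, 3).
General solution: K_1e^(5t)(0,1) + K_2e^(-3t)(-1,3).

p(t) = -K_2e^(-3t), q(t) = K_1e^(5t) + 3K_2e^(-3t)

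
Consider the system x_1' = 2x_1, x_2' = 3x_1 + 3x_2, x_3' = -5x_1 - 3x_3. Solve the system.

x_1(t) = K_1e^(2t), x_2(t) = -3K_1e^(2t) + K_2e^(3t), x_3(t) = -K_1e^(2t) - K_3e^(-3t)

Coefficient matrix A = [[2, 0, 0], [3, 3, 0], [-5, 0, -3]].
det(A - λI) = 0 gives eigenvalues λ = 2, 3, -3.
For λ=2: eigenvector (1,-3,-1).
For λ=3: eigenvector (0,1,0).
For λ=-3: eigenvector (0,0,-1).
General solution: K_1e^(2t)(1,-3,-1) + K_2e^(3t)(0,1,0) + K_3e^(-3t)(0,0,-1).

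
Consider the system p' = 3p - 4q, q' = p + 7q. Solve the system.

Coefficient matrix A = [[3, -4], [1, 7]].
Characteristic polynomial det(A - λI) = λ^2 - 10λ + 25 = 0.
Single eigenvalue λ = 5 with algebraic multiplicity 2.
Eigenvector v = (-2,1); generalized eigenvector w with (A-λI)w=v is (-1,1).
General solution: e^(5t)[C_1·v + C_2·(t·v + w)].

p(t) = -2C_1e^(5t) - 2C_2te^(5t) - C_2e^(5t), q(t) = C_1e^(5t) + C_2te^(5t) + C_2e^(5t)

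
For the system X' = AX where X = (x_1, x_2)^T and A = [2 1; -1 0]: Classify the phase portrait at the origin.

unstable improper node

A = [[2,1],[-1,0]]; det(A-λI) = λ^2 - 2λ + 1.
repeated λ = 1 with a single eigenvector.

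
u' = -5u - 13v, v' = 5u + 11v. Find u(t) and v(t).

Coefficient matrix A = [[-5, -13], [5, 11]].
Characteristic polynomial det(A - λI) = λ^2 - 6λ + 10 = 0.
Eigenvalues λ = 3 ± i (complex conjugate pair).
For λ=3+i: an eigenvector is (2,-1) - i(-3,2) = (2 + 3i, -1 - 2i).
A real fundamental pair from Re and Im of e^((3+i)t)v: X_1 = e^(3t)(cos(t)·(2,-1) + sin(t)·(-3,2)), X_2 = e^(3t)(sin(t)·(2,-1) - cos(t)·(-3,2)).
General solution: c_1X_1 + c_2X_2.

u(t) = -3c_1e^(3t)sin(t) + 2c_1e^(3t)cos(t) + 2c_2e^(3t)sin(t) + 3c_2e^(3t)cos(t), v(t) = 2c_1e^(3t)sin(t) - c_1e^(3t)cos(t) - c_2e^(3t)sin(t) - 2c_2e^(3t)cos(t)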